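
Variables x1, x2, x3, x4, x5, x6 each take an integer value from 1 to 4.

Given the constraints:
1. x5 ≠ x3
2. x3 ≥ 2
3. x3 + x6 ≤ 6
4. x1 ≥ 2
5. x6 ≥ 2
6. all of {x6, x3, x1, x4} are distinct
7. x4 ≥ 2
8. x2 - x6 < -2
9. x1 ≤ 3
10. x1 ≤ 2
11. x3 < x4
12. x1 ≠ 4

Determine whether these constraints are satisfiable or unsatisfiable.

Constraints 2, 4, 5, and 7 confine each of x6, x3, x1, x4 to the 3 values {2, …, 4} (the domain already gives each ≤ 4).
Constraint 6 requires all 4 of them to be distinct, but only 3 values are available — impossible by the pigeonhole principle.

Unsatisfiable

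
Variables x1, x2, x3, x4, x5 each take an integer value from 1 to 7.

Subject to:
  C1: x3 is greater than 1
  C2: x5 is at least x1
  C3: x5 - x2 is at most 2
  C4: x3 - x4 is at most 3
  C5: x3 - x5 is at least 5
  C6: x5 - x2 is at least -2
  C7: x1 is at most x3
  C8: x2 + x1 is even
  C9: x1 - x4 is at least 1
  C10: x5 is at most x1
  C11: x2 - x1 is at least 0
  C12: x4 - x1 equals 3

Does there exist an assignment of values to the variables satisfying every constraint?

Constraints 4, 5, 6, 9, and 11 give x3 − x5 ≥ 5, x5 − x2 ≥ -2, x2 − x1 ≥ 0, x1 − x4 ≥ 1, x4 − x3 ≥ -3.
Adding all 5 inequalities: the left sides telescope to 0, and the right sides sum to 5 + (-2) + 0 + 1 + (-3) = 1. So 0 ≥ 1, which is false.

Unsatisfiable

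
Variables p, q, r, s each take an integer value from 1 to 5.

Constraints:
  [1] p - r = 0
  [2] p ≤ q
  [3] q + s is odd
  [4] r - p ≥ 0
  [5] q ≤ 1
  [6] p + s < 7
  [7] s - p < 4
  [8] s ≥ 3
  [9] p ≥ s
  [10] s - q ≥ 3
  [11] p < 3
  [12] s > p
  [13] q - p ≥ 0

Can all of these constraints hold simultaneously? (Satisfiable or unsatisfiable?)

From constraints 8 and 9: p ≥ s and s ≥ 3, so p ≥ 3. From constraint 11: p ≤ 2. But 2 < 3, so no value of p works.

Unsatisfiable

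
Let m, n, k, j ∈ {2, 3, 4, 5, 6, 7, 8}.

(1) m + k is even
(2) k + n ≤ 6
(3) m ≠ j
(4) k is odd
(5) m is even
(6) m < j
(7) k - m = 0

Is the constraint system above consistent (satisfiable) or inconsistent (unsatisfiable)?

Constraint 5 makes m even and constraint 4 makes k odd, so m + k must be odd. Constraint 1 says m + k is even — contradiction.

Unsatisfiable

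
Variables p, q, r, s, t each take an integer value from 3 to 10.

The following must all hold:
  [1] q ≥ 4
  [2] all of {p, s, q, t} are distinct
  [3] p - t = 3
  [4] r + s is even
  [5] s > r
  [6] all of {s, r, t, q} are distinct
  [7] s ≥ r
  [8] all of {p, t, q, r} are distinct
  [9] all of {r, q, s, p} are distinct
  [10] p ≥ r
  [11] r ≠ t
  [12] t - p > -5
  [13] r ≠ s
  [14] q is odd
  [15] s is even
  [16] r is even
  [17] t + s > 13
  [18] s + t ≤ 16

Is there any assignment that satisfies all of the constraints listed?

Satisfiable

The assignment p = 7, q = 5, r = 6, s = 10, t = 4 works:
  constraint 3 holds since p - t = 3.
  constraint 12 holds since t - p = -3.
  constraint 17 holds since t + s = 14.
The rest check out directly.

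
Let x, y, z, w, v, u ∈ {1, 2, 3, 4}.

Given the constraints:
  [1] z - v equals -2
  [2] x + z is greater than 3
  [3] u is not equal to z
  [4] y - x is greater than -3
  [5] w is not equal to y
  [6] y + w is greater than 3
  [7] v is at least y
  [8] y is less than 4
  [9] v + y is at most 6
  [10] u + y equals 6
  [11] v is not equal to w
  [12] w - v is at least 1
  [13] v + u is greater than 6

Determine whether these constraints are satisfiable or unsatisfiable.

Satisfiable

The assignment x = 3, y = 2, z = 1, w = 4, v = 3, u = 4 works:
  constraint 1 holds since z - v = -2.
  constraint 2 holds since x + z = 4.
The rest check out directly.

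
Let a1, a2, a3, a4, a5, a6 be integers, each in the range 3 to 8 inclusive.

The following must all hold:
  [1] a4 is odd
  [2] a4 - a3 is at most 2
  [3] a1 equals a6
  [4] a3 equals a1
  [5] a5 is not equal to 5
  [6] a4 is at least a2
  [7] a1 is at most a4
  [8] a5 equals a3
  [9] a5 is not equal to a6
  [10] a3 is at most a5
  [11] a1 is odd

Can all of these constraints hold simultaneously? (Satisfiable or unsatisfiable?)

Unsatisfiable

From constraints 3, 4, and 8, a5 = a3 = a1 = a6, so a5 = a6. But constraint 9 says a5 ≠ a6. Contradiction.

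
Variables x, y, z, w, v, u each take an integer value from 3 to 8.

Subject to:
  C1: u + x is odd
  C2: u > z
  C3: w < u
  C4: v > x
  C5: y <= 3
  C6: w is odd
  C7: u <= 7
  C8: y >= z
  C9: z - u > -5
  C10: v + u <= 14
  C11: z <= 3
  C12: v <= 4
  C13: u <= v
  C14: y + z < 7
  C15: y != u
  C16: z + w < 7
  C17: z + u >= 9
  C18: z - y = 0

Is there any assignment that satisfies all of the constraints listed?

From constraints 5 and 8: z ≤ y ≤ 3. From constraints 12 and 13: u ≤ v ≤ 4. Hence z + u ≤ 7. But constraint 17 requires z + u ≥ 9, and 9 > 7. Contradiction.

Unsatisfiable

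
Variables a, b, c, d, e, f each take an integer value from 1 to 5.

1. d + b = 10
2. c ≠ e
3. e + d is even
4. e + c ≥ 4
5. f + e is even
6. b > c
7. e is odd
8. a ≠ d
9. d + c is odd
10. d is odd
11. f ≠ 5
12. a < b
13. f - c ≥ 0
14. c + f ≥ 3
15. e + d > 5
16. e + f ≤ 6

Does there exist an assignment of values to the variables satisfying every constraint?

Satisfiable

Setting (a, b, c, d, e, f) = (2, 5, 2, 5, 3, 3) satisfies everything: constraint 1: d + b = 10; constraint 4: e + c = 5, and the others follow.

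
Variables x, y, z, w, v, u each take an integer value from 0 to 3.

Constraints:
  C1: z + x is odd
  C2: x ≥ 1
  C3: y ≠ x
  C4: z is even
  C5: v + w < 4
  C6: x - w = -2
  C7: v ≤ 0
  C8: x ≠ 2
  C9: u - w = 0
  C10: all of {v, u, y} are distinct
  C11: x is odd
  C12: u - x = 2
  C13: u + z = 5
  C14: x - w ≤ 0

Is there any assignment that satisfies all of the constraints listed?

The assignment x = 1, y = 2, z = 2, w = 3, v = 0, u = 3 works:
  constraint 5 holds since v + w = 3.
  constraint 6 holds since x - w = -2.
  constraint 9 holds since u - w = 0.
The rest check out directly.

Satisfiable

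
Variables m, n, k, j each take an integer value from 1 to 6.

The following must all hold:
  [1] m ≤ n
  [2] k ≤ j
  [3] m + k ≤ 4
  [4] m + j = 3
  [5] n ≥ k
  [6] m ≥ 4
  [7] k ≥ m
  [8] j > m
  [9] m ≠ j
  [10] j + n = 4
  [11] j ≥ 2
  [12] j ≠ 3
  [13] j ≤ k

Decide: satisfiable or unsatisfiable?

From constraint 6: m ≥ 4. From constraints 11 and 13: k ≥ j ≥ 2. Hence m + k ≥ 6. But constraint 3 requires m + k ≤ 4, and 4 < 6. Contradiction.

Unsatisfiable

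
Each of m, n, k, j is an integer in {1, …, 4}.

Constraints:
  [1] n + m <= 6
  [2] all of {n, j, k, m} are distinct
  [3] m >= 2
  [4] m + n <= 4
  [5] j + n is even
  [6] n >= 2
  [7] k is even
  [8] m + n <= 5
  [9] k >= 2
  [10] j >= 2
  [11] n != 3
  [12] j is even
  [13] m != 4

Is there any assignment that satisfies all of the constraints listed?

Unsatisfiable

Constraints 3, 6, 9, and 10 confine each of n, j, k, m to the 3 values {2, …, 4} (the domain already gives each ≤ 4).
Constraint 2 requires all 4 of them to be distinct, but only 3 values are available — impossible by the pigeonhole principle.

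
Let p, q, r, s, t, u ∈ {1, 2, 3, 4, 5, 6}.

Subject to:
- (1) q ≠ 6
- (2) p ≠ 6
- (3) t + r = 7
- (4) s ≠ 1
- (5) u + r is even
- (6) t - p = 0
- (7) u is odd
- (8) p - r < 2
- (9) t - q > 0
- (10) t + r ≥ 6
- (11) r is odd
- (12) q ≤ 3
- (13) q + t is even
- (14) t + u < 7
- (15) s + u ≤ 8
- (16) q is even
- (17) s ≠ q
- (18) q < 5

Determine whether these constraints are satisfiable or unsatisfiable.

One satisfying assignment is p = 4, q = 2, r = 3, s = 5, t = 4, u = 1.
For the less obvious constraints — constraint 3: t + r = 7; constraint 6: t - p = 0 — and the others hold by inspection.

Satisfiable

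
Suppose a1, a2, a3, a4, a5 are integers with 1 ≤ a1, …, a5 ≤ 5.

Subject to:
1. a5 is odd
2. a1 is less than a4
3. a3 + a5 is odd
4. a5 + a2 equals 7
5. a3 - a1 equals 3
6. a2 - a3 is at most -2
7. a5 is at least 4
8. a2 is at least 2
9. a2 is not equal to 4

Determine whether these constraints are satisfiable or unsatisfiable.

Satisfiable

The assignment a1 = 1, a2 = 2, a3 = 4, a4 = 3, a5 = 5 works:
  constraint 4 holds since a5 + a2 = 7.
  constraint 5 holds since a3 - a1 = 3.
  constraint 6 holds since a2 - a3 = -2.
The rest check out directly.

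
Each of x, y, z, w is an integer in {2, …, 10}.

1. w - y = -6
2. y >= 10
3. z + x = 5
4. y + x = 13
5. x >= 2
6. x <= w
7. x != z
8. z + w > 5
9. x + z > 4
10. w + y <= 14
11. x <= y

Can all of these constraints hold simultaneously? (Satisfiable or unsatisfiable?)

Take x = 3, y = 10, z = 2, w = 4. Then constraint 1: w - y = -6; constraint 3: z + x = 5; constraint 4: y + x = 13, and every other listed constraint is also met.

Satisfiable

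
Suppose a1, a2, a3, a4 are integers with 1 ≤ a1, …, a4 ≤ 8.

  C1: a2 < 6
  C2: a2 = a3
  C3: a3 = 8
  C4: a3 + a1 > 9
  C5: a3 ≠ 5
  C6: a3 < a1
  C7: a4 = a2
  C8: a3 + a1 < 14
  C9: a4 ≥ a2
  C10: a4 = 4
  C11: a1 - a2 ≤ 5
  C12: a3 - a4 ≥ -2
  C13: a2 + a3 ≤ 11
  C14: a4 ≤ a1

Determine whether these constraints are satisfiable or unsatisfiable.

Constraint 10 fixes a4 = 4 and constraint 3 fixes a3 = 8. Constraints 2 and 7 give a4 = a2 = a3, so a4 = a3. But 4 ≠ 8 — contradiction.

Unsatisfiable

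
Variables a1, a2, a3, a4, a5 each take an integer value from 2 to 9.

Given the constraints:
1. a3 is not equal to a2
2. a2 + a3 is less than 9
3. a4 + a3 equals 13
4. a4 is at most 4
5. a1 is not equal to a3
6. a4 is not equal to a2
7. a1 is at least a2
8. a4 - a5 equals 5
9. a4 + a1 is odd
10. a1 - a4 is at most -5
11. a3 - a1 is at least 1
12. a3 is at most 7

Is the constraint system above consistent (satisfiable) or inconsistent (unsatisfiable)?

From constraint 4: a4 ≤ 4. From constraint 12: a3 ≤ 7. Hence a4 + a3 ≤ 11. But constraint 3 requires a4 + a3 = 13, and 13 > 11. Contradiction.

Unsatisfiable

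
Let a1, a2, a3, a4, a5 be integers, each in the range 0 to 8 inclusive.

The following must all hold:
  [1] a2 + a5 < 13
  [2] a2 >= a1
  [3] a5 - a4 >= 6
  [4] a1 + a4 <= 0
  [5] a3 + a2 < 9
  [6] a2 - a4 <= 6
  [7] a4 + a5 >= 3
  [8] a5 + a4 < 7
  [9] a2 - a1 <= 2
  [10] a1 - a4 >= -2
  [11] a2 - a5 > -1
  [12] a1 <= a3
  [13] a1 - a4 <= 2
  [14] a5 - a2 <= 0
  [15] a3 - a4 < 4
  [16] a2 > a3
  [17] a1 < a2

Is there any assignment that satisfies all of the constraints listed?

Unsatisfiable

Constraints 3, 9, 13, and 14 give a4 − a1 ≥ -2, a1 − a2 ≥ -2, a2 − a5 ≥ 0, a5 − a4 ≥ 6.
Adding all 4 inequalities: the left sides telescope to 0, and the right sides sum to (-2) + (-2) + 0 + 6 = 2. So 0 ≥ 2, which is false.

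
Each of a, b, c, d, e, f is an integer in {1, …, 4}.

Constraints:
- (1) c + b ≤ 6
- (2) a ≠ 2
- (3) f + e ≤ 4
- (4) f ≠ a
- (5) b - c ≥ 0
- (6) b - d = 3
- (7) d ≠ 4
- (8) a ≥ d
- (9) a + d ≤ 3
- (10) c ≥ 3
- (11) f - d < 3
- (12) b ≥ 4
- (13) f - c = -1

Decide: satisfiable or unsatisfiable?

Unsatisfiable

From constraint 10: c ≥ 3. From constraint 12: b ≥ 4. Hence c + b ≥ 7. But constraint 1 requires c + b ≤ 6, and 6 < 7. Contradiction.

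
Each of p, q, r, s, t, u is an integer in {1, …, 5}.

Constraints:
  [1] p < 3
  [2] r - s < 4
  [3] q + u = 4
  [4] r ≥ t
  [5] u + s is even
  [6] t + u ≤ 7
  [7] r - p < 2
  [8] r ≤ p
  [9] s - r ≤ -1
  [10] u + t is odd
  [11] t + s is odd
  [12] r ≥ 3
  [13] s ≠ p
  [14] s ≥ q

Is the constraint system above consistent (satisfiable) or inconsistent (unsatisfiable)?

Unsatisfiable

From constraints 8 and 12: p ≥ r and r ≥ 3, so p ≥ 3. From constraint 1: p ≤ 2. But 2 < 3, so no value of p works.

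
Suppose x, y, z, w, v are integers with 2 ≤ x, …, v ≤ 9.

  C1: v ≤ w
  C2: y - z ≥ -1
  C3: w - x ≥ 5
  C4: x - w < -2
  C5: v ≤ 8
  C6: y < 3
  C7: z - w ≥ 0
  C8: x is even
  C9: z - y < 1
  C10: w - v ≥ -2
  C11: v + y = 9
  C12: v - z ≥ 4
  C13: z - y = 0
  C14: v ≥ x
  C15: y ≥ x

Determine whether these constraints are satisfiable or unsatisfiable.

Unsatisfiable

Constraints 7, 10, and 12 give v − z ≥ 4, z − w ≥ 0, w − v ≥ -2.
Adding all 3 inequalities: the left sides telescope to 0, and the right sides sum to 4 + 0 + (-2) = 2. So 0 ≥ 2, which is false.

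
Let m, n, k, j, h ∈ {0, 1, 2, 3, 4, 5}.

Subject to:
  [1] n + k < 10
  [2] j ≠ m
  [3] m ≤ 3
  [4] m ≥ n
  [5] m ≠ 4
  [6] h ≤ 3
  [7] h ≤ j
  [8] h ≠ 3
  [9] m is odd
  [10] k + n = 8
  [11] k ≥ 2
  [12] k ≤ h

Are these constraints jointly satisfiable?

From constraints 6 and 12: k ≤ h ≤ 3. From constraints 3 and 4: n ≤ m ≤ 3. Hence k + n ≤ 6. But constraint 10 requires k + n = 8, and 8 > 6. Contradiction.

Unsatisfiable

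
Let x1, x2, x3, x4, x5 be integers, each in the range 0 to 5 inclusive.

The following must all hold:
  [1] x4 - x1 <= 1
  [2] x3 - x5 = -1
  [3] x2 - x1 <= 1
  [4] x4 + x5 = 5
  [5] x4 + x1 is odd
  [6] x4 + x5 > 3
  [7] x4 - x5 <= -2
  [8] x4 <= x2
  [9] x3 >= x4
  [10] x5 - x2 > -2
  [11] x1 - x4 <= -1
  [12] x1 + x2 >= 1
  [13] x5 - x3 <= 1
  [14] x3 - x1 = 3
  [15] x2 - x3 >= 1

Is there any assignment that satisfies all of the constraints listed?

Unsatisfiable

Constraints 3, 7, 11, 13, and 15 give x4 − x1 ≥ 1, x1 − x2 ≥ -1, x2 − x3 ≥ 1, x3 − x5 ≥ -1, x5 − x4 ≥ 2.
Adding all 5 inequalities: the left sides telescope to 0, and the right sides sum to 1 + (-1) + 1 + (-1) + 2 = 2. So 0 ≥ 2, which is false.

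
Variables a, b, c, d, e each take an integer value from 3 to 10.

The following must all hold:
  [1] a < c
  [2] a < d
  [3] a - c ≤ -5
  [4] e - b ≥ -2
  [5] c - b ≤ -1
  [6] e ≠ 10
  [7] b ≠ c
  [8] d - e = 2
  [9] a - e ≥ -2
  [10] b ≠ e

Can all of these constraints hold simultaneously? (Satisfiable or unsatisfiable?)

Constraints 3, 4, 5, and 9 give b − c ≥ 1, c − a ≥ 5, a − e ≥ -2, e − b ≥ -2.
Adding all 4 inequalities: the left sides telescope to 0, and the right sides sum to 1 + 5 + (-2) + (-2) = 2. So 0 ≥ 2, which is false.

Unsatisfiable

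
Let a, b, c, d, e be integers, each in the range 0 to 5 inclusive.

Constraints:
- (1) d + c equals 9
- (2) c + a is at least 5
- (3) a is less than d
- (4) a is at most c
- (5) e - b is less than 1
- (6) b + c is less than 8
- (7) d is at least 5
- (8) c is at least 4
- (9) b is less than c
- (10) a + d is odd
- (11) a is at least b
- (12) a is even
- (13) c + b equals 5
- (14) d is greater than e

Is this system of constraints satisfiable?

Satisfiable

Try a = 4, b = 1, c = 4, d = 5, e = 0.
Check constraint 1: d + c = 9; constraint 2: c + a = 8. The remaining constraints are straightforward to verify.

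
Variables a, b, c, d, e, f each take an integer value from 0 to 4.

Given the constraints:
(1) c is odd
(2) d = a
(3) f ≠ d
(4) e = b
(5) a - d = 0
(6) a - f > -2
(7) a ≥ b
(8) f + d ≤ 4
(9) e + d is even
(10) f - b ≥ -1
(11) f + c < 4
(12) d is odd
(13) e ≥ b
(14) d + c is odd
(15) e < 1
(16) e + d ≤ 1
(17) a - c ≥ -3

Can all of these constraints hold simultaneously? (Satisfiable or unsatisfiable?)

Unsatisfiable

Constraint 12 makes d odd and constraint 1 makes c odd, so d + c must be even. Constraint 14 says d + c is odd — contradiction.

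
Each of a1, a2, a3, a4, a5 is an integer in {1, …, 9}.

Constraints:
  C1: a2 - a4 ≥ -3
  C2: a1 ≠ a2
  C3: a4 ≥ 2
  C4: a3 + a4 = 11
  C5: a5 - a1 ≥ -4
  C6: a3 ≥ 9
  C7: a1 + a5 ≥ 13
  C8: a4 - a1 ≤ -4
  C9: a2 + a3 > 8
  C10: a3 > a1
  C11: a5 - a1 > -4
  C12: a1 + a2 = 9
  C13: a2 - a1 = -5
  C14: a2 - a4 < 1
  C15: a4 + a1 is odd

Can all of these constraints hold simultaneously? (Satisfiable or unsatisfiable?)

Try a1 = 7, a2 = 2, a3 = 9, a4 = 2, a5 = 6.
Check constraint 1: a2 - a4 = 0; constraint 4: a3 + a4 = 11. The remaining constraints are straightforward to verify.

Satisfiable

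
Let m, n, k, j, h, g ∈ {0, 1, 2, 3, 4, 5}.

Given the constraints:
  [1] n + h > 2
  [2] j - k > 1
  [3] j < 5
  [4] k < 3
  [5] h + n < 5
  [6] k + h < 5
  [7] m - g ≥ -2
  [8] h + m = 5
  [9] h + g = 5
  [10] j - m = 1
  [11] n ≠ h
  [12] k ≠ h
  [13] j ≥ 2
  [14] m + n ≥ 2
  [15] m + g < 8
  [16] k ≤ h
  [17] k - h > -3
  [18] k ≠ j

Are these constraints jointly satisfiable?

One satisfying assignment is m = 3, n = 1, k = 0, j = 4, h = 2, g = 3.
For the less obvious constraints — constraint 1: n + h = 3; constraint 2: j - k = 4; constraint 5: h + n = 3 — and the others hold by inspection.

Satisfiable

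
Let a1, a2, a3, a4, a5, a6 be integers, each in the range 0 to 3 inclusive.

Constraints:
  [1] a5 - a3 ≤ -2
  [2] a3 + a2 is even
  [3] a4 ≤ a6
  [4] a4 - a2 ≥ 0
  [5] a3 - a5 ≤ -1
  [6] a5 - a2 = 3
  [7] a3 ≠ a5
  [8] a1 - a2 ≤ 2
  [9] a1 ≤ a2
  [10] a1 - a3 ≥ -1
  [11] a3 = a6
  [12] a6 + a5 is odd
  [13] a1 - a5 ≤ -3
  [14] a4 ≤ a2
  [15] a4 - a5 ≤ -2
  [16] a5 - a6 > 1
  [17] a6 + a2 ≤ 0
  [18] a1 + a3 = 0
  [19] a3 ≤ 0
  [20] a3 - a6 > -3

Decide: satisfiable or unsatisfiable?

Unsatisfiable

Constraints 1, 4, 8, 10, and 15 give a2 − a1 ≥ -2, a1 − a3 ≥ -1, a3 − a5 ≥ 2, a5 − a4 ≥ 2, a4 − a2 ≥ 0.
Adding all 5 inequalities: the left sides telescope to 0, and the right sides sum to (-2) + (-1) + 2 + 2 + 0 = 1. So 0 ≥ 1, which is false.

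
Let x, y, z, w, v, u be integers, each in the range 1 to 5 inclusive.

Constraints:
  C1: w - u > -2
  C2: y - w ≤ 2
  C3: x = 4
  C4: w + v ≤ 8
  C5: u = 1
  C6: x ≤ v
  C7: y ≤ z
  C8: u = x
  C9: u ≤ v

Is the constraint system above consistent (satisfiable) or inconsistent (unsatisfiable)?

Unsatisfiable

Constraint 5 fixes u = 1 and constraint 3 fixes x = 4, but constraint 8 requires u = x. Since 1 ≠ 4, contradiction.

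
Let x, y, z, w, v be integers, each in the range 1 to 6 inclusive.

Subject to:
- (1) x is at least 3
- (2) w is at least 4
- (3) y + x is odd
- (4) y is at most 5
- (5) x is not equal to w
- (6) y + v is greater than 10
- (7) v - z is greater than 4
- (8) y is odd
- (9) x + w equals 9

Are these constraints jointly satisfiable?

Take x = 4, y = 5, z = 1, w = 5, v = 6. Then constraint 6: y + v = 11; constraint 7: v - z = 5, and every other listed constraint is also met.

Satisfiable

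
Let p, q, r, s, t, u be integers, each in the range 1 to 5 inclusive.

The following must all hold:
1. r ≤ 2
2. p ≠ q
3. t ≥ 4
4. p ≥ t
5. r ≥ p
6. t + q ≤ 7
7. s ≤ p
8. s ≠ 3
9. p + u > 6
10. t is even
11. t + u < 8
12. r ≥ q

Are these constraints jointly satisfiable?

Unsatisfiable

From constraints 3 and 4: p ≥ t and t ≥ 4, so p ≥ 4. From constraints 1 and 5: p ≤ r and r ≤ 2, so p ≤ 2. But 2 < 4, so no value of p works.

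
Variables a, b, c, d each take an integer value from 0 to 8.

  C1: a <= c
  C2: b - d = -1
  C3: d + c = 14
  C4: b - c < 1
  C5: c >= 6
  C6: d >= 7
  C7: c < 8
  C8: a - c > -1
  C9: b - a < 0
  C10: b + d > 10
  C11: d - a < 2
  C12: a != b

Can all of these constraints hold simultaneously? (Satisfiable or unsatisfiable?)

One satisfying assignment is a = 7, b = 6, c = 7, d = 7.
For the less obvious constraints — constraint 2: b - d = -1; constraint 3: d + c = 14; constraint 4: b - c = -1 — and the others hold by inspection.

Satisfiable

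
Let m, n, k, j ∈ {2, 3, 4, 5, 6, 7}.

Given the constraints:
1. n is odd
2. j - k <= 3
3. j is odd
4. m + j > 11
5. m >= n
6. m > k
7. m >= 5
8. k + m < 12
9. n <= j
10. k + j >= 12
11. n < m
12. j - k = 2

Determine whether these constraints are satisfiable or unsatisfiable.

Satisfiable

One satisfying assignment is m = 6, n = 5, k = 5, j = 7.
For the less obvious constraints — constraint 2: j - k = 2; constraint 4: m + j = 13; constraint 8: k + m = 11 — and the others hold by inspection.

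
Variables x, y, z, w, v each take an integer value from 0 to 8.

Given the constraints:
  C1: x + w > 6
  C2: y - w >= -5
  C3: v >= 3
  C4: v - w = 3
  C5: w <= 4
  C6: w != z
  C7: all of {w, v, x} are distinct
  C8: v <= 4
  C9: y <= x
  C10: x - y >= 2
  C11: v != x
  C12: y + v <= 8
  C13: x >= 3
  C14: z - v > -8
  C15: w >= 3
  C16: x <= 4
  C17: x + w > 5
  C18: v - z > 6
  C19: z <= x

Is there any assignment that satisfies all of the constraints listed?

Constraints 3, 5, 8, 13, 15, and 16 confine each of w, v, x to the 2 values {3, 4}.
Constraint 7 requires all 3 of them to be distinct, but only 2 values are available — impossible by the pigeonhole principle.

Unsatisfiable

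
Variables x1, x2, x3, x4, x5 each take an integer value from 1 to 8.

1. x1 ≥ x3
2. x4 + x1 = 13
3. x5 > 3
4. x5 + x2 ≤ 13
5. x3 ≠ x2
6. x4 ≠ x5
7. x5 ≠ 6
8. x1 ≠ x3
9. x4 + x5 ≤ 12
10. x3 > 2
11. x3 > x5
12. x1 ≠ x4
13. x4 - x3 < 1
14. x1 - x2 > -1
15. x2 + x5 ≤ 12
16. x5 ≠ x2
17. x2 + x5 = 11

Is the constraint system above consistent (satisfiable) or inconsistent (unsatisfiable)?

Satisfiable

Take x1 = 7, x2 = 7, x3 = 6, x4 = 6, x5 = 4. Then constraint 2: x4 + x1 = 13; constraint 4: x5 + x2 = 11; constraint 9: x4 + x5 = 10, and every other listed constraint is also met.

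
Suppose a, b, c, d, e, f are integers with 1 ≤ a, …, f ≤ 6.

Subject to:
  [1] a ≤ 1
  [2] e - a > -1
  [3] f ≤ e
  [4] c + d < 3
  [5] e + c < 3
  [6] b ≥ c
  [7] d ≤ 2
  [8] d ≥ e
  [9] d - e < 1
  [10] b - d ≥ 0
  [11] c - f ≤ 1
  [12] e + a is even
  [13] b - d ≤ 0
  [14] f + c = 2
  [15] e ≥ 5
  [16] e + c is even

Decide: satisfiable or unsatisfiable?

From constraint 15: e ≥ 5. From constraints 7 and 8: e ≤ d and d ≤ 2, so e ≤ 2. But 2 < 5, so no value of e works.

Unsatisfiable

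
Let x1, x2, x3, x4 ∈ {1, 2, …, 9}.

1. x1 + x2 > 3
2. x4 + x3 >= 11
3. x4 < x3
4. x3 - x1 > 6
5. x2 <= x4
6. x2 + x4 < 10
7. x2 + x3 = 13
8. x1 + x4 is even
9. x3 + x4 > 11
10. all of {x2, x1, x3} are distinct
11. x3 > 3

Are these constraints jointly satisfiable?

Satisfiable

Setting (x1, x2, x3, x4) = (2, 4, 9, 4) satisfies everything: constraint 1: x1 + x2 = 6; constraint 2: x4 + x3 = 13, and the others follow.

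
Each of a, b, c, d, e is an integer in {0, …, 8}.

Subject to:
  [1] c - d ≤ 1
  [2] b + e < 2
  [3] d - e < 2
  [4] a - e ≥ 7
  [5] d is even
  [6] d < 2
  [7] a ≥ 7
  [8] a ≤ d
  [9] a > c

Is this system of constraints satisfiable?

Unsatisfiable

From constraints 7 and 8: d ≥ a and a ≥ 7, so d ≥ 7. From constraint 6: d ≤ 1. But 1 < 7, so no value of d works.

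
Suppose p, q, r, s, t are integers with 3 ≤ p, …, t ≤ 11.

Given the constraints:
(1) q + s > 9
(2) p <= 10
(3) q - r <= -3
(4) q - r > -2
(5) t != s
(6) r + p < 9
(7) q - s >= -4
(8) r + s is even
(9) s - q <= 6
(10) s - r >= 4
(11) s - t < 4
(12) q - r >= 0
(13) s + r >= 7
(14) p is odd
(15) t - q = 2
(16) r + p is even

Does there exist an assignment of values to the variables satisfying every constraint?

Unsatisfiable

Constraints 3, 9, and 10 give r − q ≥ 3, q − s ≥ -6, s − r ≥ 4.
Adding all 3 inequalities: the left sides telescope to 0, and the right sides sum to 3 + (-6) + 4 = 1. So 0 ≥ 1, which is false.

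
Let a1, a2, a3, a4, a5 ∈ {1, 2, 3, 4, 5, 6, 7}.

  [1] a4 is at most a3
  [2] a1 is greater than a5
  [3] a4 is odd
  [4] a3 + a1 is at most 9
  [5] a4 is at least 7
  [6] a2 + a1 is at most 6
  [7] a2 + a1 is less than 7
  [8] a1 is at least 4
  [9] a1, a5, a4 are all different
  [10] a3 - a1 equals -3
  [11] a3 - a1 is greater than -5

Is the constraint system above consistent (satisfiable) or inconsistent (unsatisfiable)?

From constraints 1 and 5: a3 ≥ a4 ≥ 7. From constraint 8: a1 ≥ 4. Hence a3 + a1 ≥ 11. But constraint 4 requires a3 + a1 ≤ 9, and 9 < 11. Contradiction.

Unsatisfiable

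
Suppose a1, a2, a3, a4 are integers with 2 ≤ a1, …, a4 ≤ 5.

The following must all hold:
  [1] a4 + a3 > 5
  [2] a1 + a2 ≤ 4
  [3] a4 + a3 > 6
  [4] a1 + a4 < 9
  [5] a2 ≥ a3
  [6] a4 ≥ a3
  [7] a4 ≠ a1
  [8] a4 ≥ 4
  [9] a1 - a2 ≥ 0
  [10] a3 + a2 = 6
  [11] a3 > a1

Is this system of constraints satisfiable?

Unsatisfiable

Constraints 5, 9, and 11 give a1 < a3, a3 ≤ a2, a2 ≤ a1. Chaining: a1 < a3 ≤ a2 ≤ a1, which forces a1 < a1 — impossible.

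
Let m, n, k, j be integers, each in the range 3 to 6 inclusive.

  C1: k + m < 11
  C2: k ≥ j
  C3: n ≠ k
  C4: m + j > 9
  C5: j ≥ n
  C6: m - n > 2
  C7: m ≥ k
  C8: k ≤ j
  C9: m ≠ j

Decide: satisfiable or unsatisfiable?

Take m = 6, n = 3, k = 4, j = 4. Then constraint 1: k + m = 10; constraint 4: m + j = 10, and every other listed constraint is also met.

Satisfiable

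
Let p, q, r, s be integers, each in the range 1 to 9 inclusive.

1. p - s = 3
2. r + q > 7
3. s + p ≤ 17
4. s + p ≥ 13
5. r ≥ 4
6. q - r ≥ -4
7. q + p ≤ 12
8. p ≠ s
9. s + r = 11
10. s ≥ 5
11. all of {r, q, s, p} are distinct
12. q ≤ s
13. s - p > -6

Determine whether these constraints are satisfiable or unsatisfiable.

Satisfiable

Take p = 9, q = 3, r = 5, s = 6. Then constraint 1: p - s = 3; constraint 2: r + q = 8, and every other listed constraint is also met.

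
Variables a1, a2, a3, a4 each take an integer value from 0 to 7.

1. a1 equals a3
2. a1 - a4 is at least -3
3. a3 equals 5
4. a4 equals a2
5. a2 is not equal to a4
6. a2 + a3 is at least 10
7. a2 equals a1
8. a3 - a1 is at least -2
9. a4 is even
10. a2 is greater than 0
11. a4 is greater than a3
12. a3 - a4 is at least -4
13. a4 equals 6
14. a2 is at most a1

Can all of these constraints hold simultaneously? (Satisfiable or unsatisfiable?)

Unsatisfiable

Constraint 13 fixes a4 = 6 and constraint 3 fixes a3 = 5. Constraints 1, 4, and 7 give a4 = a2 = a1 = a3, so a4 = a3. But 6 ≠ 5 — contradiction.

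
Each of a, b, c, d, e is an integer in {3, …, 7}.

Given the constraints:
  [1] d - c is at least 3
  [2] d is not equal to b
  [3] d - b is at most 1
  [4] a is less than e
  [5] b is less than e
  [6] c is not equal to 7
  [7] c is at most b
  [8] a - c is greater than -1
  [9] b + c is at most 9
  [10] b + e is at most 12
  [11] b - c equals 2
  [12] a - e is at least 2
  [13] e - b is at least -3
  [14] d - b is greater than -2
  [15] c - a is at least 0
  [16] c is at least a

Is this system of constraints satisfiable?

Constraints 1, 3, 12, 13, and 15 give e − b ≥ -3, b − d ≥ -1, d − c ≥ 3, c − a ≥ 0, a − e ≥ 2.
Adding all 5 inequalities: the left sides telescope to 0, and the right sides sum to (-3) + (-1) + 3 + 0 + 2 = 1. So 0 ≥ 1, which is false.

Unsatisfiable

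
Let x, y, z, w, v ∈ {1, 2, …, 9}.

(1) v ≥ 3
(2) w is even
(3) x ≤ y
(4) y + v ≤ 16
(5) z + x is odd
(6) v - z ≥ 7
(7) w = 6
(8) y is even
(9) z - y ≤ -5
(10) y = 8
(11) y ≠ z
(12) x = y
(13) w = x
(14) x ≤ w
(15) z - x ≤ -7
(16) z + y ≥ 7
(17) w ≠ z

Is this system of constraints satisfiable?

Unsatisfiable

Constraint 7 fixes w = 6 and constraint 10 fixes y = 8. Constraints 12 and 13 give w = x = y, so w = y. But 6 ≠ 8 — contradiction.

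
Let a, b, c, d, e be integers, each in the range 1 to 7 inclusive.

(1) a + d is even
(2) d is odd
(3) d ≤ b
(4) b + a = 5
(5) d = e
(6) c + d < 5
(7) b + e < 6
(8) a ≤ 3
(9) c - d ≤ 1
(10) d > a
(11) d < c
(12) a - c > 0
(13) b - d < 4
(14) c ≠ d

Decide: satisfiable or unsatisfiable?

Unsatisfiable

Constraints 10, 11, and 12 give c < a, a < d, d < c. Chaining: c < a < d < c, which forces c < c — impossible.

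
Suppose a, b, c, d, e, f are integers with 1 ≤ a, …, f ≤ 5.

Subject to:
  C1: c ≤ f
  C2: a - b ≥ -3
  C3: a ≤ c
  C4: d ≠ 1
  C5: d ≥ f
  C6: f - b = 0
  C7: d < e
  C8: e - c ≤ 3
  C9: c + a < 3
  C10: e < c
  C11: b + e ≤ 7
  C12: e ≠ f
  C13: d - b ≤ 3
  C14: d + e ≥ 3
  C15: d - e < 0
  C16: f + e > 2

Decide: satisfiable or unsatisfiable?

Unsatisfiable

Constraints 1, 5, 7, and 10 give d < e, e < c, c ≤ f, f ≤ d. Chaining: d < e < c ≤ f ≤ d, which forces d < d — impossible.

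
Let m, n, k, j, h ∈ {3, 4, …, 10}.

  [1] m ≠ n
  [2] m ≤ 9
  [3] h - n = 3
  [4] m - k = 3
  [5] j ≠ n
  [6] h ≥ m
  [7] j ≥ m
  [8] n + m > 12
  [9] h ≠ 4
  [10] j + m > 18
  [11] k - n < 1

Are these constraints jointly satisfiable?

Satisfiable

Take m = 9, n = 6, k = 6, j = 10, h = 9. Then constraint 3: h - n = 3; constraint 4: m - k = 3; constraint 8: n + m = 15, and every other listed constraint is also met.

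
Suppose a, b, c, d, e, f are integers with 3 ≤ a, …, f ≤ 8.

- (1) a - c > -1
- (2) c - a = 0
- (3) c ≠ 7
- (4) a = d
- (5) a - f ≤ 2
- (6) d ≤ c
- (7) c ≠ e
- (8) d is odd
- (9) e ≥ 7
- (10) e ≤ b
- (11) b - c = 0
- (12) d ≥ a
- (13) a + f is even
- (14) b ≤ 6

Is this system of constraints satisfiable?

Unsatisfiable

From constraint 9: e ≥ 7. From constraints 10 and 14: e ≤ b and b ≤ 6, so e ≤ 6. But 6 < 7, so no value of e works.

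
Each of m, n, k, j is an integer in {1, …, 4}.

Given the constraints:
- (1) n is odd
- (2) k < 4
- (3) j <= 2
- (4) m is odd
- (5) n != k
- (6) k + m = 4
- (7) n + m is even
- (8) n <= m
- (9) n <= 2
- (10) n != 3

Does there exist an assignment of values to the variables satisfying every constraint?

Setting (m, n, k, j) = (1, 1, 3, 1) satisfies everything: constraint 1: n = 1 is odd; constraint 4: m = 1 is odd; constraint 6: k + m = 4, and the others follow.

Satisfiable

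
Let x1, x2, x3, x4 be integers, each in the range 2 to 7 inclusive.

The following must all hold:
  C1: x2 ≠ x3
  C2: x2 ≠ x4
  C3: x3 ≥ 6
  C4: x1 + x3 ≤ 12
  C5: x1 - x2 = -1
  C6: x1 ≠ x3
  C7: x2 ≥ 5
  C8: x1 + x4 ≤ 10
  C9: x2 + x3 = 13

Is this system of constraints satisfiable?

Satisfiable

Take x1 = 5, x2 = 6, x3 = 7, x4 = 5. Then constraint 4: x1 + x3 = 12; constraint 5: x1 - x2 = -1, and every other listed constraint is also met.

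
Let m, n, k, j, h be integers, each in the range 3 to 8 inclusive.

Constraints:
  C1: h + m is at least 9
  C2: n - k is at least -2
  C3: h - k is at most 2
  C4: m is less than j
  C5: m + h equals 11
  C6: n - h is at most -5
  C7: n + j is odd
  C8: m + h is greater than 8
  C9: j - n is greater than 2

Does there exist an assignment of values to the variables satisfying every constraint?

Constraints 2, 3, and 6 give n − k ≥ -2, k − h ≥ -2, h − n ≥ 5.
Adding all 3 inequalities: the left sides telescope to 0, and the right sides sum to (-2) + (-2) + 5 = 1. So 0 ≥ 1, which is false.

Unsatisfiable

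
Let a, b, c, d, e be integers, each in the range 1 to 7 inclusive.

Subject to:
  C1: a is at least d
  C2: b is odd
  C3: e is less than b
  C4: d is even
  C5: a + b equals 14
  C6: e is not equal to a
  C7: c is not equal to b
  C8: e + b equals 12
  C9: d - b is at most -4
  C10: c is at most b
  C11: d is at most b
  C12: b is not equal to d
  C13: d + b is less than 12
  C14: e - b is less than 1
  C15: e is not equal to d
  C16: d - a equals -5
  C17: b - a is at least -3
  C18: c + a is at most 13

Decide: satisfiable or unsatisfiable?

Try a = 7, b = 7, c = 6, d = 2, e = 5.
Check constraint 5: a + b = 14; constraint 8: e + b = 12; constraint 9: d - b = -5. The remaining constraints are straightforward to verify.

Satisfiable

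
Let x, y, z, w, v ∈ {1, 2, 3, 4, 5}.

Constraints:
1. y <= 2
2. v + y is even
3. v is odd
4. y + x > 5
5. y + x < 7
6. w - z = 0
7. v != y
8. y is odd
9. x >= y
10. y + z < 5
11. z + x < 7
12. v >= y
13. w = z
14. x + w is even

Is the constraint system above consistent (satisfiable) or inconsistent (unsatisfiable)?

One satisfying assignment is x = 5, y = 1, z = 1, w = 1, v = 5.
For the less obvious constraints — constraint 4: y + x = 6; constraint 5: y + x = 6 — and the others hold by inspection.

Satisfiable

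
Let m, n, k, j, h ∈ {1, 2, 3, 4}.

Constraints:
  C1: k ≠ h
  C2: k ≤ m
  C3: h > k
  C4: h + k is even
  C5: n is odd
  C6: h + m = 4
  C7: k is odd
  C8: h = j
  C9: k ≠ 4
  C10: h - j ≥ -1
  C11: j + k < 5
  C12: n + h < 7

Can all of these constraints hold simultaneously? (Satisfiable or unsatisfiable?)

Satisfiable

Try m = 1, n = 1, k = 1, j = 3, h = 3.
Check constraint 6: h + m = 4; constraint 10: h - j = 0; constraint 11: j + k = 4. The remaining constraints are straightforward to verify.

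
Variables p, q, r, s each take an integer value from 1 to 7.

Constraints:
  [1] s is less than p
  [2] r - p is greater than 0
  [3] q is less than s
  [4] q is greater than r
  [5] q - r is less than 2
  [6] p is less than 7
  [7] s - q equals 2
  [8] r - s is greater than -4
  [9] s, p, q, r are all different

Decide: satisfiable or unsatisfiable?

Unsatisfiable

Constraints 1, 2, 3, and 4 give p < r, r < q, q < s, s < p. Chaining: p < r < q < s < p, which forces p < p — impossible.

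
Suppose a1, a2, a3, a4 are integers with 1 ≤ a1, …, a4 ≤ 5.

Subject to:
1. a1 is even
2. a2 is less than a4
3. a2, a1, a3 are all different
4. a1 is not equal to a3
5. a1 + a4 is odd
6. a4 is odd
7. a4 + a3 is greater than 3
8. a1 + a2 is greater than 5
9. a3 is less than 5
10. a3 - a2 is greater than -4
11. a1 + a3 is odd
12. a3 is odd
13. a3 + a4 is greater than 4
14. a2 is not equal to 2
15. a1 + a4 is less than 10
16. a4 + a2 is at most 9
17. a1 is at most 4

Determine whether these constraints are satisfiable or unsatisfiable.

The assignment a1 = 4, a2 = 3, a3 = 1, a4 = 5 works:
  constraint 7 holds since a4 + a3 = 6.
  constraint 8 holds since a1 + a2 = 7.
  constraint 10 holds since a3 - a2 = -2.
The rest check out directly.

Satisfiable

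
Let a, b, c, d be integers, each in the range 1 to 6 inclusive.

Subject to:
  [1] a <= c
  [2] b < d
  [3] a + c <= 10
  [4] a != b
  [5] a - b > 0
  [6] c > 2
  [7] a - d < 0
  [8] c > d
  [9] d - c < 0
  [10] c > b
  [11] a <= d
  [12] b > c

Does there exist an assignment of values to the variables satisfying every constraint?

Constraints 5, 9, 11, and 12 give b < a, a ≤ d, d < c, c < b. Chaining: b < a ≤ d < c < b, which forces b < b — impossible.

Unsatisfiable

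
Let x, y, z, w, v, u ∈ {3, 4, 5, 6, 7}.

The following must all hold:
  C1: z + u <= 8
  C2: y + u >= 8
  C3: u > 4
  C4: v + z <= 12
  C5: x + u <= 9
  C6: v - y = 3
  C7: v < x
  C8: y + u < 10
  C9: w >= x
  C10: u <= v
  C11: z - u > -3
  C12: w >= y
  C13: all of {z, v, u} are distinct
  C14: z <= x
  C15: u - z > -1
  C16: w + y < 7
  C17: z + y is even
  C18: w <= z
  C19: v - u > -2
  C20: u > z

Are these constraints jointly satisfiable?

Unsatisfiable

Constraints 7, 9, 10, 18, and 20 give v < x, x ≤ w, w ≤ z, z < u, u ≤ v. Chaining: v < x ≤ w ≤ z < u ≤ v, which forces v < v — impossible.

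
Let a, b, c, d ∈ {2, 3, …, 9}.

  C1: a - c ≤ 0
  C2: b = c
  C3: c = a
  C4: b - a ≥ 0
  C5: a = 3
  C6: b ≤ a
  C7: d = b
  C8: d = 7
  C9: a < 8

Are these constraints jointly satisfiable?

Constraint 8 fixes d = 7 and constraint 5 fixes a = 3. Constraints 2, 3, and 7 give d = b = c = a, so d = a. But 7 ≠ 3 — contradiction.

Unsatisfiable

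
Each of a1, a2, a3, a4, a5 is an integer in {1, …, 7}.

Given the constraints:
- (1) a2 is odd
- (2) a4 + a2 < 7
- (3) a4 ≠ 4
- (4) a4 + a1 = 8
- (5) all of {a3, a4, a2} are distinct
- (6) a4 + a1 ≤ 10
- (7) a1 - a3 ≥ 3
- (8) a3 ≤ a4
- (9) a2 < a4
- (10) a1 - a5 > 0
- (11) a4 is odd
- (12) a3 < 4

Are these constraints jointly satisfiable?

Take a1 = 5, a2 = 1, a3 = 2, a4 = 3, a5 = 3. Then constraint 2: a4 + a2 = 4; constraint 4: a4 + a1 = 8, and every other listed constraint is also met.

Satisfiable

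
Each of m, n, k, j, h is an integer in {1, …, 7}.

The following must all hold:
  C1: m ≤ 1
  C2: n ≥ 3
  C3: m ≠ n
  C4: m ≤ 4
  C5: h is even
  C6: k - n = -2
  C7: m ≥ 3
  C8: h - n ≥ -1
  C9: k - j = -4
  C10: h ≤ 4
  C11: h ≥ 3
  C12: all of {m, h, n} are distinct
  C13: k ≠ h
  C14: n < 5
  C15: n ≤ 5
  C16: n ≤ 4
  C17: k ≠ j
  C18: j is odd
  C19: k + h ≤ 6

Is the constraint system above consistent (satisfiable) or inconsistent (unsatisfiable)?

Constraints 2, 4, 7, 10, 11, and 16 confine each of m, h, n to the 2 values {3, 4}.
Constraint 12 requires all 3 of them to be distinct, but only 2 values are available — impossible by the pigeonhole principle.

Unsatisfiable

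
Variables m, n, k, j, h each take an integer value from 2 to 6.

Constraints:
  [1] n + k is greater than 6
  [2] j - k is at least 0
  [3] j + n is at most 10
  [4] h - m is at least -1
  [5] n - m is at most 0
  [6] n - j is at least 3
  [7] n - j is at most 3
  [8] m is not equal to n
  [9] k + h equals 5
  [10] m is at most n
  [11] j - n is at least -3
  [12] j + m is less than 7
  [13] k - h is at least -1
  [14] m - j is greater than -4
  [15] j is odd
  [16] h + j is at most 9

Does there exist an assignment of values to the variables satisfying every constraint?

Unsatisfiable

Constraints 2, 4, 5, 6, and 13 give j − k ≥ 0, k − h ≥ -1, h − m ≥ -1, m − n ≥ 0, n − j ≥ 3.
Adding all 5 inequalities: the left sides telescope to 0, and the right sides sum to 0 + (-1) + (-1) + 0 + 3 = 1. So 0 ≥ 1, which is false.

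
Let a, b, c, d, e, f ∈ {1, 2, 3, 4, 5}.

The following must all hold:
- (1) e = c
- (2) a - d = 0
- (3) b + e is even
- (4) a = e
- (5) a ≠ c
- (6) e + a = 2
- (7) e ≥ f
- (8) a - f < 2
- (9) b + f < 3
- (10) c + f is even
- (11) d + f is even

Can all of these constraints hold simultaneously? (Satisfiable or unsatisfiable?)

Unsatisfiable

From constraints 1 and 4, a = e = c, so a = c. But constraint 5 says a ≠ c. Contradiction.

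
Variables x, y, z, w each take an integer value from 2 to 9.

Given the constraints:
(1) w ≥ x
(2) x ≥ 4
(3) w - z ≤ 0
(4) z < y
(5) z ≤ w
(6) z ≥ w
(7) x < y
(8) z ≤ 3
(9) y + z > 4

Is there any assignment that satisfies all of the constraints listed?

From constraints 1 and 2: w ≥ x and x ≥ 4, so w ≥ 4. From constraints 6 and 8: w ≤ z and z ≤ 3, so w ≤ 3. But 3 < 4, so no value of w works.

Unsatisfiable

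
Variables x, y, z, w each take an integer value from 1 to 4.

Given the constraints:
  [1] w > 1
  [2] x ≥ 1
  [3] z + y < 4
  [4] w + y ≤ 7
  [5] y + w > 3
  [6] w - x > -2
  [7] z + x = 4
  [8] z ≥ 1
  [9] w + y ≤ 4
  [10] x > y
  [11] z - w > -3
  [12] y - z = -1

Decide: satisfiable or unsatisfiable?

Satisfiable

The assignment x = 2, y = 1, z = 2, w = 3 works:
  constraint 3 holds since z + y = 3.
  constraint 4 holds since w + y = 4.
The rest check out directly.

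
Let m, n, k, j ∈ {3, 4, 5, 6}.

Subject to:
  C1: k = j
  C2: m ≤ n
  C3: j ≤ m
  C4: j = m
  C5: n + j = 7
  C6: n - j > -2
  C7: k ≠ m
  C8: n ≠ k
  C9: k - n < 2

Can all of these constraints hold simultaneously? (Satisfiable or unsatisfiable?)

Unsatisfiable

From constraints 1 and 4, k = j = m, so k = m. But constraint 7 says k ≠ m. Contradiction.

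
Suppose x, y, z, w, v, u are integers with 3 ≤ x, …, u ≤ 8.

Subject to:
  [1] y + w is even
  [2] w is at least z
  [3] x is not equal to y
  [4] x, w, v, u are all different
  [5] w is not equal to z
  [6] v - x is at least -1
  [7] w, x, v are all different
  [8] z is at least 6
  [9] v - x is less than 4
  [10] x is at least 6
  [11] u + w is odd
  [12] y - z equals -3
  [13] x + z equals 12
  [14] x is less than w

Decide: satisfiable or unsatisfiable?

Take x = 6, y = 3, z = 6, w = 7, v = 8, u = 4. Then constraint 6: v - x = 2; constraint 9: v - x = 2; constraint 12: y - z = -3, and every other listed constraint is also met.

Satisfiable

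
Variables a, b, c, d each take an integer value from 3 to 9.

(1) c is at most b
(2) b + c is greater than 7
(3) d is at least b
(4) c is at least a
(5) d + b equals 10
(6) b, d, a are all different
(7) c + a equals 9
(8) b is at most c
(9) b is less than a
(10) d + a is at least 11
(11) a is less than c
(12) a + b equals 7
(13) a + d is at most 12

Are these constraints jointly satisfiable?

Constraints 1, 9, and 11 give a < c, c ≤ b, b < a. Chaining: a < c ≤ b < a, which forces a < a — impossible.

Unsatisfiable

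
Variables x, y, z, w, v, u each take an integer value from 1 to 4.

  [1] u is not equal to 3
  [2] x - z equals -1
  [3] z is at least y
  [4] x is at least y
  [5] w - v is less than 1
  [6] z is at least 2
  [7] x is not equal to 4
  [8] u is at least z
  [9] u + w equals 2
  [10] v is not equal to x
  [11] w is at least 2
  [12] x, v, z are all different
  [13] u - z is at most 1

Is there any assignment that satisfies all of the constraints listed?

From constraints 6 and 8: u ≥ z ≥ 2. From constraint 11: w ≥ 2. Hence u + w ≥ 4. But constraint 9 requires u + w = 2, and 2 < 4. Contradiction.

Unsatisfiable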